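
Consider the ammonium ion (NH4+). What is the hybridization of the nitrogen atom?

sp^3

Four σ bonds, no lone pair → sp3, tetrahedral.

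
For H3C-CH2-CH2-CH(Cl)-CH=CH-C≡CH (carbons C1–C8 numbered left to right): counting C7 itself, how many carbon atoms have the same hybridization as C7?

C7 is sp (two π bonds).
C1: sp3
C2: sp3
C3: sp3
C4: sp3
C5: sp2
C6: sp2
C7: sp ✓
C8: sp ✓
2 carbons are sp.

2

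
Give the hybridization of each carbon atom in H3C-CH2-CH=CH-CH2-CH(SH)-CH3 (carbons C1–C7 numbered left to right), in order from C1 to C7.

C1 is sp3: 4 σ bonds, 4 electron-density regions.
C2 — 4 σ bonds. Steric number 4, so sp3.
C3 carries 3 σ bonds, plus one π bond, giving a steric number of 3, so it is sp2.
C4: 3 σ bonds, plus one π bond; 3 regions of electron density → sp2.
C5 — 4 σ bonds. Steric number 4, so sp3.
C6 is sp3: 4 σ bonds, 4 electron-density regions.
C7: 4 σ bonds; 4 regions of electron density → sp3.

C1 sp3, C2 sp3, C3 sp2, C4 sp2, C5 sp3, C6 sp3, C7 sp3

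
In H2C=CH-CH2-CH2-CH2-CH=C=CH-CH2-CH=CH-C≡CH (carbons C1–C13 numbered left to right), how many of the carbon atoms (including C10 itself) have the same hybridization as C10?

C10 is sp2 (one π bond).
C1: sp2 ✓
C2: sp2 ✓
C3: sp3
C4: sp3
C5: sp3
C6: sp2 ✓
C7: sp
C8: sp2 ✓
C9: sp3
C10: sp2 ✓
C11: sp2 ✓
C12: sp
C13: sp
6 carbons are sp2.

6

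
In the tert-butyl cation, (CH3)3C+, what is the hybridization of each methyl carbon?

sp^3

Each methyl carbon is sp3: 4 σ bonds, 4 electron-density regions.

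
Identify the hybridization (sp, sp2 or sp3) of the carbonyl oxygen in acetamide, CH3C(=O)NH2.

The carbonyl oxygen has 1 σ bond and 2 lone pairs, plus one π bond: steric number 3 → sp2.

sp²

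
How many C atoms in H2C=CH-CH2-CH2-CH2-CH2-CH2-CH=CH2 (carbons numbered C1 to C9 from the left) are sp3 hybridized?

C1: sp2
C2: sp2
C3: sp3 ✓
C4: sp3 ✓
C5: sp3 ✓
C6: sp3 ✓
C7: sp3 ✓
C8: sp2
C9: sp2
C3, C4, C5, C6, C7 → 5 sp3 carbons.

5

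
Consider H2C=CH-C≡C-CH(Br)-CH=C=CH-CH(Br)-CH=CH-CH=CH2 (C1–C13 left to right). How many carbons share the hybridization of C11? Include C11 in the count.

C11 is sp2 (one π bond).
C1: sp2 ✓
C2: sp2 ✓
C3: sp
C4: sp
C5: sp3
C6: sp2 ✓
C7: sp
C8: sp2 ✓
C9: sp3
C10: sp2 ✓
C11: sp2 ✓
C12: sp2 ✓
C13: sp2 ✓
8 carbons are sp2.

8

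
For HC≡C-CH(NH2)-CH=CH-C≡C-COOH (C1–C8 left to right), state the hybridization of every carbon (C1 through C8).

C1: 2 σ bonds, plus two π bonds — 2 electron domains, sp.
C2 is sp: 2 σ bonds, plus two π bonds, 2 electron-density regions.
C3 has 4 σ bonds: steric number 4 → sp3.
C4 — 3 σ bonds, plus one π bond. Steric number 3, so sp2.
C5 — 3 σ bonds, plus one π bond. Steric number 3, so sp2.
C6 carries 2 σ bonds, plus two π bonds, giving a steric number of 2, so it is sp.
C7 (2 σ bonds, plus two π bonds) has steric number 2: sp.
C8 (3 σ bonds, plus one π bond) has steric number 3: sp2.

C1 sp, C2 sp, C3 sp3, C4 sp2, C5 sp2, C6 sp, C7 sp, C8 sp2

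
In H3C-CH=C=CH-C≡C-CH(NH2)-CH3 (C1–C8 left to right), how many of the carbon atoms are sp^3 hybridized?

3

C1: sp3 ✓
C2: sp2
C3: sp
C4: sp2
C5: sp
C6: sp
C7: sp3 ✓
C8: sp3 ✓
C1, C7, C8 → 3 sp3 carbons.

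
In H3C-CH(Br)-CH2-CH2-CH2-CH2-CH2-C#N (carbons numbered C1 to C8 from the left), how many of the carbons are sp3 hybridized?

C1: sp3 ✓
C2: sp3 ✓
C3: sp3 ✓
C4: sp3 ✓
C5: sp3 ✓
C6: sp3 ✓
C7: sp3 ✓
C8: sp
C1, C2, C3, C4, C5, C6, C7 → 7 sp3 carbons.

7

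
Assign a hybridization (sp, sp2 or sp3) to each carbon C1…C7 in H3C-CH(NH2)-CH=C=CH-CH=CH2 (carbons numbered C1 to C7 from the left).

C1 is sp3: 4 σ bonds, 4 electron-density regions.
C2 — 4 σ bonds. Steric number 4, so sp3.
C3 — 3 σ bonds, plus one π bond. Steric number 3, so sp2.
C4 carries 2 σ bonds, plus two π bonds, giving a steric number of 2, so it is sp.
C5: 3 σ bonds, plus one π bond; 3 regions of electron density → sp2.
C6 (3 σ bonds, plus one π bond) has steric number 3: sp2.
C7: 3 σ bonds, plus one π bond; 3 regions of electron density → sp2.

C1 sp3, C2 sp3, C3 sp2, C4 sp, C5 sp2, C6 sp2, C7 sp2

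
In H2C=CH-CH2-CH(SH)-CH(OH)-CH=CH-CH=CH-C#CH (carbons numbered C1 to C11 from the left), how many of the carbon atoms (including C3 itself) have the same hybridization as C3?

3

C3 is sp3 (only σ bonds).
C1: sp2
C2: sp2
C3: sp3 ✓
C4: sp3 ✓
C5: sp3 ✓
C6: sp2
C7: sp2
C8: sp2
C9: sp2
C10: sp
C11: sp
3 carbons are sp3.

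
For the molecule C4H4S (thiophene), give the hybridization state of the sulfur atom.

Analogous to furan: one S lone pair in the aromatic π system, S is sp2.

sp2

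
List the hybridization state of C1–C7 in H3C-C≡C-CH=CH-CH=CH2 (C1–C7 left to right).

C1: 4 σ bonds; 4 regions of electron density → sp3.
C2 is sp: 2 σ bonds, plus two π bonds, 2 electron-density regions.
C3 has 2 σ bonds, plus two π bonds: steric number 2 → sp.
C4 has 3 σ bonds, plus one π bond: steric number 3 → sp2.
C5 — 3 σ bonds, plus one π bond. Steric number 3, so sp2.
C6: 3 σ bonds, plus one π bond; 3 regions of electron density → sp2.
C7: 3 σ bonds, plus one π bond; 3 regions of electron density → sp2.

C1 sp3, C2 sp, C3 sp, C4 sp2, C5 sp2, C6 sp2, C7 sp2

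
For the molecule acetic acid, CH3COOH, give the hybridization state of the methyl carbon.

sp³

The methyl carbon has 4 σ bonds: steric number 4 → sp3.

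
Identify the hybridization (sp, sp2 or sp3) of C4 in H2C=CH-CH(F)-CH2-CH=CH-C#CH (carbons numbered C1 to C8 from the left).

sp^3

C4: 4 σ bonds; 4 regions of electron density → sp3.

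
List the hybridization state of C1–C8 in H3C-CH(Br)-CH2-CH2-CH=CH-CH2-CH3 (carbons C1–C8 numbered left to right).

C1 sp3, C2 sp3, C3 sp3, C4 sp3, C5 sp2, C6 sp2, C7 sp3, C8 sp3

C1 — 4 σ bonds. Steric number 4, so sp3.
C2 (4 σ bonds) has steric number 4: sp3.
C3 has 4 σ bonds: steric number 4 → sp3.
C4 is sp3: 4 σ bonds, 4 electron-density regions.
C5 (3 σ bonds, plus one π bond) has steric number 3: sp2.
C6: 3 σ bonds, plus one π bond; 3 regions of electron density → sp2.
C7 is sp3: 4 σ bonds, 4 electron-density regions.
C8 is sp3: 4 σ bonds, 4 electron-density regions.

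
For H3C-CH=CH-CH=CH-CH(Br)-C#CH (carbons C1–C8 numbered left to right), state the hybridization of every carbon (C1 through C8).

C1 sp3, C2 sp2, C3 sp2, C4 sp2, C5 sp2, C6 sp3, C7 sp, C8 sp

C1 — 4 σ bonds. Steric number 4, so sp3.
C2: 3 σ bonds, plus one π bond; 3 regions of electron density → sp2.
C3 has 3 σ bonds, plus one π bond: steric number 3 → sp2.
C4 carries 3 σ bonds, plus one π bond, giving a steric number of 3, so it is sp2.
C5 has 3 σ bonds, plus one π bond: steric number 3 → sp2.
C6 (4 σ bonds) has steric number 4: sp3.
C7 is sp: 2 σ bonds, plus two π bonds, 2 electron-density regions.
C8 carries 2 σ bonds, plus two π bonds, giving a steric number of 2, so it is sp.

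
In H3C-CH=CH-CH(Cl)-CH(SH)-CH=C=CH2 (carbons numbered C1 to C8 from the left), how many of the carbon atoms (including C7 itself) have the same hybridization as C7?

1

C7 is sp (two π bonds).
C1: sp3
C2: sp2
C3: sp2
C4: sp3
C5: sp3
C6: sp2
C7: sp ✓
C8: sp2
1 carbon is sp.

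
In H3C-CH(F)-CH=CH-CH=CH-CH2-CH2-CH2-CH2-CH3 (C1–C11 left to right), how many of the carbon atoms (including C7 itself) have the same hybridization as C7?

7

C7 is sp3 (only σ bonds).
C1: sp3 ✓
C2: sp3 ✓
C3: sp2
C4: sp2
C5: sp2
C6: sp2
C7: sp3 ✓
C8: sp3 ✓
C9: sp3 ✓
C10: sp3 ✓
C11: sp3 ✓
7 carbons are sp3.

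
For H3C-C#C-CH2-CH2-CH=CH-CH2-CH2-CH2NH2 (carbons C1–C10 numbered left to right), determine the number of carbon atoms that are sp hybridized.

2

C1: sp3
C2: sp ✓
C3: sp ✓
C4: sp3
C5: sp3
C6: sp2
C7: sp2
C8: sp3
C9: sp3
C10: sp3
C2, C3 → 2 sp carbons.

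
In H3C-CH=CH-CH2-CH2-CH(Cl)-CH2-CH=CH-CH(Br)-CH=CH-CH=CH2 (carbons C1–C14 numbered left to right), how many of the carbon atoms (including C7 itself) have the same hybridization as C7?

C7 is sp3 (only σ bonds).
C1: sp3 ✓
C2: sp2
C3: sp2
C4: sp3 ✓
C5: sp3 ✓
C6: sp3 ✓
C7: sp3 ✓
C8: sp2
C9: sp2
C10: sp3 ✓
C11: sp2
C12: sp2
C13: sp2
C14: sp2
6 carbons are sp3.

6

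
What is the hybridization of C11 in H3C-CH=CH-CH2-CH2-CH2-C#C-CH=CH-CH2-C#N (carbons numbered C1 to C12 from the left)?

sp³

C11 carries 4 σ bonds, giving a steric number of 4, so it is sp3.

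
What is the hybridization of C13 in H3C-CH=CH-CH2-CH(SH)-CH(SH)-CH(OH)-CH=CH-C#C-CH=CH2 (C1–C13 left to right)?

C13 carries 3 σ bonds, plus one π bond, giving a steric number of 3, so it is sp2.

sp2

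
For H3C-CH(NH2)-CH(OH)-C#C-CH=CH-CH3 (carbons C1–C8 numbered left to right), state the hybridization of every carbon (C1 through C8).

C1 sp3, C2 sp3, C3 sp3, C4 sp, C5 sp, C6 sp2, C7 sp2, C8 sp3

C1 — 4 σ bonds. Steric number 4, so sp3.
C2: 4 σ bonds — 4 electron domains, sp3.
C3 (4 σ bonds) has steric number 4: sp3.
C4 is sp: 2 σ bonds, plus two π bonds, 2 electron-density regions.
C5 — 2 σ bonds, plus two π bonds. Steric number 2, so sp.
C6 carries 3 σ bonds, plus one π bond, giving a steric number of 3, so it is sp2.
C7 is sp2: 3 σ bonds, plus one π bond, 3 electron-density regions.
C8 (4 σ bonds) has steric number 4: sp3.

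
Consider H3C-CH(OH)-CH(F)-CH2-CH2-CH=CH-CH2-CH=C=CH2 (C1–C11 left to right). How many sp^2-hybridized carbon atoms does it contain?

4

C1: sp3
C2: sp3
C3: sp3
C4: sp3
C5: sp3
C6: sp2 ✓
C7: sp2 ✓
C8: sp3
C9: sp2 ✓
C10: sp
C11: sp2 ✓
C6, C7, C9, C11 → 4 sp2 carbons.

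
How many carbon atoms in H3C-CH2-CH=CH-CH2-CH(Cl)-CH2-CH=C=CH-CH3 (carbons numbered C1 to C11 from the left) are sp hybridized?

1

C1: sp3
C2: sp3
C3: sp2
C4: sp2
C5: sp3
C6: sp3
C7: sp3
C8: sp2
C9: sp ✓
C10: sp2
C11: sp3
C9 → 1 sp carbon.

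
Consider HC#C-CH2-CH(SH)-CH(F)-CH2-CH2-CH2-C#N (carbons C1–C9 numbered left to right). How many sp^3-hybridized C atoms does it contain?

C1: sp
C2: sp
C3: sp3 ✓
C4: sp3 ✓
C5: sp3 ✓
C6: sp3 ✓
C7: sp3 ✓
C8: sp3 ✓
C9: sp
C3, C4, C5, C6, C7, C8 → 6 sp3 carbons.

6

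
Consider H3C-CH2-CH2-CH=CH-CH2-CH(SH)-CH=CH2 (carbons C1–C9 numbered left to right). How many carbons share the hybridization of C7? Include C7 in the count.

C7 is sp3 (only σ bonds).
C1: sp3 ✓
C2: sp3 ✓
C3: sp3 ✓
C4: sp2
C5: sp2
C6: sp3 ✓
C7: sp3 ✓
C8: sp2
C9: sp2
5 carbons are sp3.

5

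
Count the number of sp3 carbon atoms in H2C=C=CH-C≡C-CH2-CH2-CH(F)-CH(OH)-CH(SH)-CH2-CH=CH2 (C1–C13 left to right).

C1: sp2
C2: sp
C3: sp2
C4: sp
C5: sp
C6: sp3 ✓
C7: sp3 ✓
C8: sp3 ✓
C9: sp3 ✓
C10: sp3 ✓
C11: sp3 ✓
C12: sp2
C13: sp2
C6, C7, C8, C9, C10, C11 → 6 sp3 carbons.

6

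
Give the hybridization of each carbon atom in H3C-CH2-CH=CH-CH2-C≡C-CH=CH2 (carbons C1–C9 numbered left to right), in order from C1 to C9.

C1: 4 σ bonds — 4 electron domains, sp3.
C2 — 4 σ bonds. Steric number 4, so sp3.
C3 carries 3 σ bonds, plus one π bond, giving a steric number of 3, so it is sp2.
C4: 3 σ bonds, plus one π bond — 3 electron domains, sp2.
C5: 4 σ bonds — 4 electron domains, sp3.
C6: 2 σ bonds, plus two π bonds — 2 electron domains, sp.
C7: 2 σ bonds, plus two π bonds; 2 regions of electron density → sp.
C8 is sp2: 3 σ bonds, plus one π bond, 3 electron-density regions.
C9 (3 σ bonds, plus one π bond) has steric number 3: sp2.

C1 sp3, C2 sp3, C3 sp2, C4 sp2, C5 sp3, C6 sp, C7 sp, C8 sp2, C9 sp2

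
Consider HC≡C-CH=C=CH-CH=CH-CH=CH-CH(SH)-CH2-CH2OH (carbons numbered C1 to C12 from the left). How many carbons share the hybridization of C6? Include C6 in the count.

6

C6 is sp2 (one π bond).
C1: sp
C2: sp
C3: sp2 ✓
C4: sp
C5: sp2 ✓
C6: sp2 ✓
C7: sp2 ✓
C8: sp2 ✓
C9: sp2 ✓
C10: sp3
C11: sp3
C12: sp3
6 carbons are sp2.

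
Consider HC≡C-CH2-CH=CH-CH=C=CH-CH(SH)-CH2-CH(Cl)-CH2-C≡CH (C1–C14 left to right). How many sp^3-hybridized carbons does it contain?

C1: sp
C2: sp
C3: sp3 ✓
C4: sp2
C5: sp2
C6: sp2
C7: sp
C8: sp2
C9: sp3 ✓
C10: sp3 ✓
C11: sp3 ✓
C12: sp3 ✓
C13: sp
C14: sp
C3, C9, C10, C11, C12 → 5 sp3 carbons.

5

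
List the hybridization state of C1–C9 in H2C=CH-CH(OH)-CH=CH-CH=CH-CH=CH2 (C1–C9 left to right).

C1 sp2, C2 sp2, C3 sp3, C4 sp2, C5 sp2, C6 sp2, C7 sp2, C8 sp2, C9 sp2

C1 (3 σ bonds, plus one π bond) has steric number 3: sp2.
C2 has 3 σ bonds, plus one π bond: steric number 3 → sp2.
C3: 4 σ bonds; 4 regions of electron density → sp3.
C4 has 3 σ bonds, plus one π bond: steric number 3 → sp2.
C5 (3 σ bonds, plus one π bond) has steric number 3: sp2.
C6 has 3 σ bonds, plus one π bond: steric number 3 → sp2.
C7 has 3 σ bonds, plus one π bond: steric number 3 → sp2.
C8 (3 σ bonds, plus one π bond) has steric number 3: sp2.
C9 (3 σ bonds, plus one π bond) has steric number 3: sp2.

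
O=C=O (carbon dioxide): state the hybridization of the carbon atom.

Two σ bonds, two π bonds → steric number 2 → sp.

sp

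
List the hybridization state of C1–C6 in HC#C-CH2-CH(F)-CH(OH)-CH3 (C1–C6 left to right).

C1: 2 σ bonds, plus two π bonds; 2 regions of electron density → sp.
C2 (2 σ bonds, plus two π bonds) has steric number 2: sp.
C3: 4 σ bonds — 4 electron domains, sp3.
C4 has 4 σ bonds: steric number 4 → sp3.
C5 carries 4 σ bonds, giving a steric number of 4, so it is sp3.
C6: 4 σ bonds — 4 electron domains, sp3.

C1 sp, C2 sp, C3 sp3, C4 sp3, C5 sp3, C6 sp3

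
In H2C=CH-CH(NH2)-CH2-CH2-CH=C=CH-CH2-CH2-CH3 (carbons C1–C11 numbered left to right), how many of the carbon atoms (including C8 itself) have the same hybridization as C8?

4

C8 is sp2 (one π bond).
C1: sp2 ✓
C2: sp2 ✓
C3: sp3
C4: sp3
C5: sp3
C6: sp2 ✓
C7: sp
C8: sp2 ✓
C9: sp3
C10: sp3
C11: sp3
4 carbons are sp2.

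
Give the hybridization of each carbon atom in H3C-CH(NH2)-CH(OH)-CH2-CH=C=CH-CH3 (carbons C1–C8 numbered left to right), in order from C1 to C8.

C1: 4 σ bonds; 4 regions of electron density → sp3.
C2 — 4 σ bonds. Steric number 4, so sp3.
C3 carries 4 σ bonds, giving a steric number of 4, so it is sp3.
C4 — 4 σ bonds. Steric number 4, so sp3.
C5 carries 3 σ bonds, plus one π bond, giving a steric number of 3, so it is sp2.
C6 carries 2 σ bonds, plus two π bonds, giving a steric number of 2, so it is sp.
C7 carries 3 σ bonds, plus one π bond, giving a steric number of 3, so it is sp2.
C8 (4 σ bonds) has steric number 4: sp3.

C1 sp3, C2 sp3, C3 sp3, C4 sp3, C5 sp2, C6 sp, C7 sp2, C8 sp3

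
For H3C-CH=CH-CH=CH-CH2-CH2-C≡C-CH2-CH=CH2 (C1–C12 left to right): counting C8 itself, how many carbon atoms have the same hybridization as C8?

C8 is sp (two π bonds).
C1: sp3
C2: sp2
C3: sp2
C4: sp2
C5: sp2
C6: sp3
C7: sp3
C8: sp ✓
C9: sp ✓
C10: sp3
C11: sp2
C12: sp2
2 carbons are sp.

2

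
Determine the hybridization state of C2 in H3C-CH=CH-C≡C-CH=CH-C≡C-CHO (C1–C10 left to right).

sp2

C2 has 3 σ bonds, plus one π bond: steric number 3 → sp2.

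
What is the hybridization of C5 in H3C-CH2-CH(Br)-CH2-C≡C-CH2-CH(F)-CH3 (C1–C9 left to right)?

sp

C5 (2 σ bonds, plus two π bonds) has steric number 2: sp.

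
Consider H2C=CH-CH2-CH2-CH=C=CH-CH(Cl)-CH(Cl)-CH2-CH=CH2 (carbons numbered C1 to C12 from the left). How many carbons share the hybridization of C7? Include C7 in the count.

C7 is sp2 (one π bond).
C1: sp2 ✓
C2: sp2 ✓
C3: sp3
C4: sp3
C5: sp2 ✓
C6: sp
C7: sp2 ✓
C8: sp3
C9: sp3
C10: sp3
C11: sp2 ✓
C12: sp2 ✓
6 carbons are sp2.

6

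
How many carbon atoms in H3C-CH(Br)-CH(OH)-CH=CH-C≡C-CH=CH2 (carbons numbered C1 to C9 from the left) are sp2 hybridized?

C1: sp3
C2: sp3
C3: sp3
C4: sp2 ✓
C5: sp2 ✓
C6: sp
C7: sp
C8: sp2 ✓
C9: sp2 ✓
C4, C5, C8, C9 → 4 sp2 carbons.

4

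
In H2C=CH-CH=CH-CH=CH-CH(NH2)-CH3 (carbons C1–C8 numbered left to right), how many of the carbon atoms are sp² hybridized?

6

C1: sp2 ✓
C2: sp2 ✓
C3: sp2 ✓
C4: sp2 ✓
C5: sp2 ✓
C6: sp2 ✓
C7: sp3
C8: sp3
C1, C2, C3, C4, C5, C6 → 6 sp2 carbons.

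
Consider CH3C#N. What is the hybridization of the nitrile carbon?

The nitrile carbon (2 σ bonds, plus two π bonds) has steric number 2: sp.

sp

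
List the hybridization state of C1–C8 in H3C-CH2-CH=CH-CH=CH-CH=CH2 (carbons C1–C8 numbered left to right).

C1 carries 4 σ bonds, giving a steric number of 4, so it is sp3.
C2 (4 σ bonds) has steric number 4: sp3.
C3 (3 σ bonds, plus one π bond) has steric number 3: sp2.
C4 has 3 σ bonds, plus one π bond: steric number 3 → sp2.
C5: 3 σ bonds, plus one π bond; 3 regions of electron density → sp2.
C6 carries 3 σ bonds, plus one π bond, giving a steric number of 3, so it is sp2.
C7 is sp2: 3 σ bonds, plus one π bond, 3 electron-density regions.
C8 is sp2: 3 σ bonds, plus one π bond, 3 electron-density regions.

C1 sp3, C2 sp3, C3 sp2, C4 sp2, C5 sp2, C6 sp2, C7 sp2, C8 sp2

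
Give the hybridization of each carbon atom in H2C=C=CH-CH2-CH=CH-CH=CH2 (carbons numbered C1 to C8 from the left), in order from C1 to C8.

C1 sp2, C2 sp, C3 sp2, C4 sp3, C5 sp2, C6 sp2, C7 sp2, C8 sp2

C1 (3 σ bonds, plus one π bond) has steric number 3: sp2.
C2 (2 σ bonds, plus two π bonds) has steric number 2: sp.
C3 carries 3 σ bonds, plus one π bond, giving a steric number of 3, so it is sp2.
C4 has 4 σ bonds: steric number 4 → sp3.
C5: 3 σ bonds, plus one π bond; 3 regions of electron density → sp2.
C6 carries 3 σ bonds, plus one π bond, giving a steric number of 3, so it is sp2.
C7 is sp2: 3 σ bonds, plus one π bond, 3 electron-density regions.
C8 has 3 σ bonds, plus one π bond: steric number 3 → sp2.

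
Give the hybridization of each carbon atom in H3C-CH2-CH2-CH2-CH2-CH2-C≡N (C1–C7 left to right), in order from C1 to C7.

C1 sp3, C2 sp3, C3 sp3, C4 sp3, C5 sp3, C6 sp3, C7 sp

C1 is sp3: 4 σ bonds, 4 electron-density regions.
C2 (4 σ bonds) has steric number 4: sp3.
C3 carries 4 σ bonds, giving a steric number of 4, so it is sp3.
C4: 4 σ bonds; 4 regions of electron density → sp3.
C5: 4 σ bonds; 4 regions of electron density → sp3.
C6 — 4 σ bonds. Steric number 4, so sp3.
C7 is sp: 2 σ bonds, plus two π bonds, 2 electron-density regions.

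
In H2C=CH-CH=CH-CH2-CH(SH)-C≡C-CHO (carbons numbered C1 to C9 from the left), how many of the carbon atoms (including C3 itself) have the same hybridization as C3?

5

C3 is sp2 (one π bond).
C1: sp2 ✓
C2: sp2 ✓
C3: sp2 ✓
C4: sp2 ✓
C5: sp3
C6: sp3
C7: sp
C8: sp
C9: sp2 ✓
5 carbons are sp2.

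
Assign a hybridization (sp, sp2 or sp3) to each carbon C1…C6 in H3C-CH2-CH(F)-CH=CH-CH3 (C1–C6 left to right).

C1 sp3, C2 sp3, C3 sp3, C4 sp2, C5 sp2, C6 sp3

C1 (4 σ bonds) has steric number 4: sp3.
C2 has 4 σ bonds: steric number 4 → sp3.
C3: 4 σ bonds — 4 electron domains, sp3.
C4 carries 3 σ bonds, plus one π bond, giving a steric number of 3, so it is sp2.
C5: 3 σ bonds, plus one π bond — 3 electron domains, sp2.
C6 (4 σ bonds) has steric number 4: sp3.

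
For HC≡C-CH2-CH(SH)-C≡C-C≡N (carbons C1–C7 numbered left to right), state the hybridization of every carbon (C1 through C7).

C1 sp, C2 sp, C3 sp3, C4 sp3, C5 sp, C6 sp, C7 sp

C1: 2 σ bonds, plus two π bonds — 2 electron domains, sp.
C2: 2 σ bonds, plus two π bonds — 2 electron domains, sp.
C3 has 4 σ bonds: steric number 4 → sp3.
C4 is sp3: 4 σ bonds, 4 electron-density regions.
C5 carries 2 σ bonds, plus two π bonds, giving a steric number of 2, so it is sp.
C6 (2 σ bonds, plus two π bonds) has steric number 2: sp.
C7: 2 σ bonds, plus two π bonds; 2 regions of electron density → sp.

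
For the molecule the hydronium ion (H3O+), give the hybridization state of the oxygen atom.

sp^3

Three σ bonds + one lone pair = steric number 4 → sp3.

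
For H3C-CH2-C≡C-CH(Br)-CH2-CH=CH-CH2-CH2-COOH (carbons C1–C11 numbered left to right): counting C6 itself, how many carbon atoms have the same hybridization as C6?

6

C6 is sp3 (only σ bonds).
C1: sp3 ✓
C2: sp3 ✓
C3: sp
C4: sp
C5: sp3 ✓
C6: sp3 ✓
C7: sp2
C8: sp2
C9: sp3 ✓
C10: sp3 ✓
C11: sp2
6 carbons are sp3.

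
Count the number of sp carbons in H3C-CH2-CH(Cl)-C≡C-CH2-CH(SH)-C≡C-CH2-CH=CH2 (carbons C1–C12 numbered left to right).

4

C1: sp3
C2: sp3
C3: sp3
C4: sp ✓
C5: sp ✓
C6: sp3
C7: sp3
C8: sp ✓
C9: sp ✓
C10: sp3
C11: sp2
C12: sp2
C4, C5, C8, C9 → 4 sp carbons.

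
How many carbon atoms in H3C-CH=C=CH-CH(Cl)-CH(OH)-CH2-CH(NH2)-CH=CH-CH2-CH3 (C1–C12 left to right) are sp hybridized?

1

C1: sp3
C2: sp2
C3: sp ✓
C4: sp2
C5: sp3
C6: sp3
C7: sp3
C8: sp3
C9: sp2
C10: sp2
C11: sp3
C12: sp3
C3 → 1 sp carbon.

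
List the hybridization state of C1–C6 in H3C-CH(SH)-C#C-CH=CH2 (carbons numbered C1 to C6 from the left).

C1 sp3, C2 sp3, C3 sp, C4 sp, C5 sp2, C6 sp2

C1 — 4 σ bonds. Steric number 4, so sp3.
C2 (4 σ bonds) has steric number 4: sp3.
C3 carries 2 σ bonds, plus two π bonds, giving a steric number of 2, so it is sp.
C4: 2 σ bonds, plus two π bonds; 2 regions of electron density → sp.
C5 is sp2: 3 σ bonds, plus one π bond, 3 electron-density regions.
C6: 3 σ bonds, plus one π bond — 3 electron domains, sp2.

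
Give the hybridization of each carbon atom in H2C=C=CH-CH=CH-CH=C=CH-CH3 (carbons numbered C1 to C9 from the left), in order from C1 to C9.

C1 sp2, C2 sp, C3 sp2, C4 sp2, C5 sp2, C6 sp2, C7 sp, C8 sp2, C9 sp3

C1: 3 σ bonds, plus one π bond — 3 electron domains, sp2.
C2: 2 σ bonds, plus two π bonds; 2 regions of electron density → sp.
C3 has 3 σ bonds, plus one π bond: steric number 3 → sp2.
C4 carries 3 σ bonds, plus one π bond, giving a steric number of 3, so it is sp2.
C5 is sp2: 3 σ bonds, plus one π bond, 3 electron-density regions.
C6 carries 3 σ bonds, plus one π bond, giving a steric number of 3, so it is sp2.
C7 (2 σ bonds, plus two π bonds) has steric number 2: sp.
C8 — 3 σ bonds, plus one π bond. Steric number 3, so sp2.
C9 — 4 σ bonds. Steric number 4, so sp3.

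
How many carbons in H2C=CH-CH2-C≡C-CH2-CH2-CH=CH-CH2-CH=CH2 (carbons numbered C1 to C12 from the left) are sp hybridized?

2

C1: sp2
C2: sp2
C3: sp3
C4: sp ✓
C5: sp ✓
C6: sp3
C7: sp3
C8: sp2
C9: sp2
C10: sp3
C11: sp2
C12: sp2
C4, C5 → 2 sp carbons.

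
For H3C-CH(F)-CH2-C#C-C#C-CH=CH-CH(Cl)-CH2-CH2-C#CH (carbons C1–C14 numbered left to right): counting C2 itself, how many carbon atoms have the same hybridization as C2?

C2 is sp3 (only σ bonds).
C1: sp3 ✓
C2: sp3 ✓
C3: sp3 ✓
C4: sp
C5: sp
C6: sp
C7: sp
C8: sp2
C9: sp2
C10: sp3 ✓
C11: sp3 ✓
C12: sp3 ✓
C13: sp
C14: sp
6 carbons are sp3.

6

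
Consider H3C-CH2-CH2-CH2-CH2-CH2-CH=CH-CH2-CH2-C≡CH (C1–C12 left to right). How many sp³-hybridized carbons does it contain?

C1: sp3 ✓
C2: sp3 ✓
C3: sp3 ✓
C4: sp3 ✓
C5: sp3 ✓
C6: sp3 ✓
C7: sp2
C8: sp2
C9: sp3 ✓
C10: sp3 ✓
C11: sp
C12: sp
C1, C2, C3, C4, C5, C6, C9, C10 → 8 sp3 carbons.

8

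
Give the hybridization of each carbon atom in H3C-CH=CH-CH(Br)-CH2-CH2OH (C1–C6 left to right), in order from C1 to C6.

C1 carries 4 σ bonds, giving a steric number of 4, so it is sp3.
C2: 3 σ bonds, plus one π bond — 3 electron domains, sp2.
C3 — 3 σ bonds, plus one π bond. Steric number 3, so sp2.
C4 carries 4 σ bonds, giving a steric number of 4, so it is sp3.
C5: 4 σ bonds; 4 regions of electron density → sp3.
C6 has 4 σ bonds: steric number 4 → sp3.

C1 sp3, C2 sp2, C3 sp2, C4 sp3, C5 sp3, C6 sp3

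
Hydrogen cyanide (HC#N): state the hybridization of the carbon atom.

The carbon atom carries 2 σ bonds, plus two π bonds, giving a steric number of 2, so it is sp.

sp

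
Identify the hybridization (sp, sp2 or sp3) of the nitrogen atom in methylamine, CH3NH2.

Three σ bonds + one lone pair = steric number 4 → sp3.

sp3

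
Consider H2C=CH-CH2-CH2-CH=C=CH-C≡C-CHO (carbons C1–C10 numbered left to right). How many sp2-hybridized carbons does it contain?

5

C1: sp2 ✓
C2: sp2 ✓
C3: sp3
C4: sp3
C5: sp2 ✓
C6: sp
C7: sp2 ✓
C8: sp
C9: sp
C10: sp2 ✓
C1, C2, C5, C7, C10 → 5 sp2 carbons.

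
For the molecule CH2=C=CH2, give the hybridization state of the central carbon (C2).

sp

Two σ bonds and two π bonds (one to each neighbour) → sp.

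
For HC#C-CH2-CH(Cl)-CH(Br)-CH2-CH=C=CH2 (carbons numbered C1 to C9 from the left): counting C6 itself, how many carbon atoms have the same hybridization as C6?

4

C6 is sp3 (only σ bonds).
C1: sp
C2: sp
C3: sp3 ✓
C4: sp3 ✓
C5: sp3 ✓
C6: sp3 ✓
C7: sp2
C8: sp
C9: sp2
4 carbons are sp3.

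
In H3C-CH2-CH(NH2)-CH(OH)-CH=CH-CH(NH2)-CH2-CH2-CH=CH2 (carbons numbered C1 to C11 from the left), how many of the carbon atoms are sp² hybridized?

C1: sp3
C2: sp3
C3: sp3
C4: sp3
C5: sp2 ✓
C6: sp2 ✓
C7: sp3
C8: sp3
C9: sp3
C10: sp2 ✓
C11: sp2 ✓
C5, C6, C10, C11 → 4 sp2 carbons.

4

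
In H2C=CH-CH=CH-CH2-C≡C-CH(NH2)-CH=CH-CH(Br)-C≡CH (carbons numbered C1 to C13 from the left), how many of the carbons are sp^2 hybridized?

6

C1: sp2 ✓
C2: sp2 ✓
C3: sp2 ✓
C4: sp2 ✓
C5: sp3
C6: sp
C7: sp
C8: sp3
C9: sp2 ✓
C10: sp2 ✓
C11: sp3
C12: sp
C13: sp
C1, C2, C3, C4, C9, C10 → 6 sp2 carbons.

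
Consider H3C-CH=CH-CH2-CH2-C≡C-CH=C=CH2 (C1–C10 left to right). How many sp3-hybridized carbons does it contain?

C1: sp3 ✓
C2: sp2
C3: sp2
C4: sp3 ✓
C5: sp3 ✓
C6: sp
C7: sp
C8: sp2
C9: sp
C10: sp2
C1, C4, C5 → 3 sp3 carbons.

3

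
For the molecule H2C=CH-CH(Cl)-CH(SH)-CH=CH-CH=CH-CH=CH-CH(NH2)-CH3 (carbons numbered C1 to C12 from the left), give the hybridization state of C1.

sp2

C1 (3 σ bonds, plus one π bond) has steric number 3: sp2.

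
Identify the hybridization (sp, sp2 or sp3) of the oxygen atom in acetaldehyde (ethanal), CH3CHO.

The oxygen atom is sp2: 1 σ bond and 2 lone pairs, plus one π bond, 3 electron-density regions.

sp²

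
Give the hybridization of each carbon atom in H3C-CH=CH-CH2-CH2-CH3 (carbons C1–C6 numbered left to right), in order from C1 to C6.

C1 sp3, C2 sp2, C3 sp2, C4 sp3, C5 sp3, C6 sp3

C1 has 4 σ bonds: steric number 4 → sp3.
C2: 3 σ bonds, plus one π bond — 3 electron domains, sp2.
C3: 3 σ bonds, plus one π bond — 3 electron domains, sp2.
C4 is sp3: 4 σ bonds, 4 electron-density regions.
C5: 4 σ bonds; 4 regions of electron density → sp3.
C6: 4 σ bonds; 4 regions of electron density → sp3.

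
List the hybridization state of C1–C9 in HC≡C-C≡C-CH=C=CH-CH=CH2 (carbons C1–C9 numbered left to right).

C1: 2 σ bonds, plus two π bonds — 2 electron domains, sp.
C2 — 2 σ bonds, plus two π bonds. Steric number 2, so sp.
C3 — 2 σ bonds, plus two π bonds. Steric number 2, so sp.
C4: 2 σ bonds, plus two π bonds — 2 electron domains, sp.
C5: 3 σ bonds, plus one π bond; 3 regions of electron density → sp2.
C6 — 2 σ bonds, plus two π bonds. Steric number 2, so sp.
C7: 3 σ bonds, plus one π bond — 3 electron domains, sp2.
C8 (3 σ bonds, plus one π bond) has steric number 3: sp2.
C9 has 3 σ bonds, plus one π bond: steric number 3 → sp2.

C1 sp, C2 sp, C3 sp, C4 sp, C5 sp2, C6 sp, C7 sp2, C8 sp2, C9 sp2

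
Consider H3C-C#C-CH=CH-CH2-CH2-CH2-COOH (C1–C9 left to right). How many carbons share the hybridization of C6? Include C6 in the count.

C6 is sp3 (only σ bonds).
C1: sp3 ✓
C2: sp
C3: sp
C4: sp2
C5: sp2
C6: sp3 ✓
C7: sp3 ✓
C8: sp3 ✓
C9: sp2
4 carbons are sp3.

4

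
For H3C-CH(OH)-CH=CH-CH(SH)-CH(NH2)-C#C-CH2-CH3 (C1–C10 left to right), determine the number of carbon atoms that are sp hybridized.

2

C1: sp3
C2: sp3
C3: sp2
C4: sp2
C5: sp3
C6: sp3
C7: sp ✓
C8: sp ✓
C9: sp3
C10: sp3
C7, C8 → 2 sp carbons.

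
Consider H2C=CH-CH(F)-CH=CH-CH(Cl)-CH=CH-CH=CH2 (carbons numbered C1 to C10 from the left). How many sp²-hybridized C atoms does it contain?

C1: sp2 ✓
C2: sp2 ✓
C3: sp3
C4: sp2 ✓
C5: sp2 ✓
C6: sp3
C7: sp2 ✓
C8: sp2 ✓
C9: sp2 ✓
C10: sp2 ✓
C1, C2, C4, C5, C7, C8, C9, C10 → 8 sp2 carbons.

8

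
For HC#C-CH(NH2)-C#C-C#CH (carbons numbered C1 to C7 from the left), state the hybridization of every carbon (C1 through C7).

C1: 2 σ bonds, plus two π bonds — 2 electron domains, sp.
C2 carries 2 σ bonds, plus two π bonds, giving a steric number of 2, so it is sp.
C3: 4 σ bonds — 4 electron domains, sp3.
C4: 2 σ bonds, plus two π bonds — 2 electron domains, sp.
C5 is sp: 2 σ bonds, plus two π bonds, 2 electron-density regions.
C6 has 2 σ bonds, plus two π bonds: steric number 2 → sp.
C7 has 2 σ bonds, plus two π bonds: steric number 2 → sp.

C1 sp, C2 sp, C3 sp3, C4 sp, C5 sp, C6 sp, C7 sp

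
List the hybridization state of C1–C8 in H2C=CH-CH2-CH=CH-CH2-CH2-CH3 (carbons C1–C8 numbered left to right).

C1 is sp2: 3 σ bonds, plus one π bond, 3 electron-density regions.
C2 has 3 σ bonds, plus one π bond: steric number 3 → sp2.
C3 — 4 σ bonds. Steric number 4, so sp3.
C4 (3 σ bonds, plus one π bond) has steric number 3: sp2.
C5 (3 σ bonds, plus one π bond) has steric number 3: sp2.
C6: 4 σ bonds; 4 regions of electron density → sp3.
C7: 4 σ bonds; 4 regions of electron density → sp3.
C8: 4 σ bonds — 4 electron domains, sp3.

C1 sp2, C2 sp2, C3 sp3, C4 sp2, C5 sp2, C6 sp3, C7 sp3, C8 sp3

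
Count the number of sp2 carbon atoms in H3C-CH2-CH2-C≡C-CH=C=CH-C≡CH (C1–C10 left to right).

2

C1: sp3
C2: sp3
C3: sp3
C4: sp
C5: sp
C6: sp2 ✓
C7: sp
C8: sp2 ✓
C9: sp
C10: sp
C6, C8 → 2 sp2 carbons.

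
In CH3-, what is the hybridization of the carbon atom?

sp3

Three σ bonds + one lone pair = steric number 4 → sp3, pyramidal.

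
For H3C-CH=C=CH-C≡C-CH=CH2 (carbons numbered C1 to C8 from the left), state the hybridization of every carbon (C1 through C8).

C1 sp3, C2 sp2, C3 sp, C4 sp2, C5 sp, C6 sp, C7 sp2, C8 sp2

C1 is sp3: 4 σ bonds, 4 electron-density regions.
C2 — 3 σ bonds, plus one π bond. Steric number 3, so sp2.
C3 has 2 σ bonds, plus two π bonds: steric number 2 → sp.
C4 — 3 σ bonds, plus one π bond. Steric number 3, so sp2.
C5 — 2 σ bonds, plus two π bonds. Steric number 2, so sp.
C6 has 2 σ bonds, plus two π bonds: steric number 2 → sp.
C7 is sp2: 3 σ bonds, plus one π bond, 3 electron-density regions.
C8 carries 3 σ bonds, plus one π bond, giving a steric number of 3, so it is sp2.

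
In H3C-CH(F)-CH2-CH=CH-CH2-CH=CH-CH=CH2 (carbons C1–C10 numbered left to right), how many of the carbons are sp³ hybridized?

4

C1: sp3 ✓
C2: sp3 ✓
C3: sp3 ✓
C4: sp2
C5: sp2
C6: sp3 ✓
C7: sp2
C8: sp2
C9: sp2
C10: sp2
C1, C2, C3, C6 → 4 sp3 carbons.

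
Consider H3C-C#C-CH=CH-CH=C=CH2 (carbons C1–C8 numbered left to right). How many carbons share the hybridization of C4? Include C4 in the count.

4

C4 is sp2 (one π bond).
C1: sp3
C2: sp
C3: sp
C4: sp2 ✓
C5: sp2 ✓
C6: sp2 ✓
C7: sp
C8: sp2 ✓
4 carbons are sp2.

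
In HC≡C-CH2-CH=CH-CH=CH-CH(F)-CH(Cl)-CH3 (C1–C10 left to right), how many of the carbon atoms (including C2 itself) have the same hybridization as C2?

C2 is sp (two π bonds).
C1: sp ✓
C2: sp ✓
C3: sp3
C4: sp2
C5: sp2
C6: sp2
C7: sp2
C8: sp3
C9: sp3
C10: sp3
2 carbons are sp.

2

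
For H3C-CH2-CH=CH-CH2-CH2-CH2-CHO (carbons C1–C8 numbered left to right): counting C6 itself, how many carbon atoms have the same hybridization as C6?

C6 is sp3 (only σ bonds).
C1: sp3 ✓
C2: sp3 ✓
C3: sp2
C4: sp2
C5: sp3 ✓
C6: sp3 ✓
C7: sp3 ✓
C8: sp2
5 carbons are sp3.

5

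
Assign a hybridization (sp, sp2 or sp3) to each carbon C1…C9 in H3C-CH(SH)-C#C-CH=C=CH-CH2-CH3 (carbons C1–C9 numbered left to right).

C1 (4 σ bonds) has steric number 4: sp3.
C2 carries 4 σ bonds, giving a steric number of 4, so it is sp3.
C3: 2 σ bonds, plus two π bonds — 2 electron domains, sp.
C4 — 2 σ bonds, plus two π bonds. Steric number 2, so sp.
C5: 3 σ bonds, plus one π bond; 3 regions of electron density → sp2.
C6 — 2 σ bonds, plus two π bonds. Steric number 2, so sp.
C7 has 3 σ bonds, plus one π bond: steric number 3 → sp2.
C8 carries 4 σ bonds, giving a steric number of 4, so it is sp3.
C9 is sp3: 4 σ bonds, 4 electron-density regions.

C1 sp3, C2 sp3, C3 sp, C4 sp, C5 sp2, C6 sp, C7 sp2, C8 sp3, C9 sp3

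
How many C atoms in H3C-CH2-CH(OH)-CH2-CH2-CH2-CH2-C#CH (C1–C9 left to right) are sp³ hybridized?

7

C1: sp3 ✓
C2: sp3 ✓
C3: sp3 ✓
C4: sp3 ✓
C5: sp3 ✓
C6: sp3 ✓
C7: sp3 ✓
C8: sp
C9: sp
C1, C2, C3, C4, C5, C6, C7 → 7 sp3 carbons.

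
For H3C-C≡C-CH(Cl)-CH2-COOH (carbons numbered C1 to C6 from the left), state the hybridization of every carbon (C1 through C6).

C1 carries 4 σ bonds, giving a steric number of 4, so it is sp3.
C2 carries 2 σ bonds, plus two π bonds, giving a steric number of 2, so it is sp.
C3: 2 σ bonds, plus two π bonds — 2 electron domains, sp.
C4 — 4 σ bonds. Steric number 4, so sp3.
C5: 4 σ bonds; 4 regions of electron density → sp3.
C6: 3 σ bonds, plus one π bond — 3 electron domains, sp2.

C1 sp3, C2 sp, C3 sp, C4 sp3, C5 sp3, C6 sp2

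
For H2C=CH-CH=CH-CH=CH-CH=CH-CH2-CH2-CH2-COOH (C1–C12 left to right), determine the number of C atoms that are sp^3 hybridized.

3

C1: sp2
C2: sp2
C3: sp2
C4: sp2
C5: sp2
C6: sp2
C7: sp2
C8: sp2
C9: sp3 ✓
C10: sp3 ✓
C11: sp3 ✓
C12: sp2
C9, C10, C11 → 3 sp3 carbons.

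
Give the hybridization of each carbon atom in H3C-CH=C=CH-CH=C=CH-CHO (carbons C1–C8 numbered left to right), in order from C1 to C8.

C1 (4 σ bonds) has steric number 4: sp3.
C2: 3 σ bonds, plus one π bond; 3 regions of electron density → sp2.
C3: 2 σ bonds, plus two π bonds; 2 regions of electron density → sp.
C4: 3 σ bonds, plus one π bond; 3 regions of electron density → sp2.
C5 — 3 σ bonds, plus one π bond. Steric number 3, so sp2.
C6 (2 σ bonds, plus two π bonds) has steric number 2: sp.
C7: 3 σ bonds, plus one π bond; 3 regions of electron density → sp2.
C8 — 3 σ bonds, plus one π bond. Steric number 3, so sp2.

C1 sp3, C2 sp2, C3 sp, C4 sp2, C5 sp2, C6 sp, C7 sp2, C8 sp2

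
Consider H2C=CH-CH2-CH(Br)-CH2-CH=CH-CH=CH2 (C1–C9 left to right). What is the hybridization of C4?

C4: 4 σ bonds; 4 regions of electron density → sp3.

sp3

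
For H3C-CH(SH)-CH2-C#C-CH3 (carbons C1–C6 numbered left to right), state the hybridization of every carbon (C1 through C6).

C1 sp3, C2 sp3, C3 sp3, C4 sp, C5 sp, C6 sp3

C1 (4 σ bonds) has steric number 4: sp3.
C2: 4 σ bonds; 4 regions of electron density → sp3.
C3 carries 4 σ bonds, giving a steric number of 4, so it is sp3.
C4: 2 σ bonds, plus two π bonds; 2 regions of electron density → sp.
C5 (2 σ bonds, plus two π bonds) has steric number 2: sp.
C6 — 4 σ bonds. Steric number 4, so sp3.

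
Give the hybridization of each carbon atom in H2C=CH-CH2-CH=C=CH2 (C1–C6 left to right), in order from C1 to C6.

C1 sp2, C2 sp2, C3 sp3, C4 sp2, C5 sp, C6 sp2

C1 (3 σ bonds, plus one π bond) has steric number 3: sp2.
C2: 3 σ bonds, plus one π bond; 3 regions of electron density → sp2.
C3: 4 σ bonds — 4 electron domains, sp3.
C4 (3 σ bonds, plus one π bond) has steric number 3: sp2.
C5: 2 σ bonds, plus two π bonds — 2 electron domains, sp.
C6 is sp2: 3 σ bonds, plus one π bond, 3 electron-density regions.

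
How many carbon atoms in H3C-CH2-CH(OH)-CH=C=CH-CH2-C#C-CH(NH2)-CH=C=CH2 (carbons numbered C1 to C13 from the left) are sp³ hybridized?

C1: sp3 ✓
C2: sp3 ✓
C3: sp3 ✓
C4: sp2
C5: sp
C6: sp2
C7: sp3 ✓
C8: sp
C9: sp
C10: sp3 ✓
C11: sp2
C12: sp
C13: sp2
C1, C2, C3, C7, C10 → 5 sp3 carbons.

5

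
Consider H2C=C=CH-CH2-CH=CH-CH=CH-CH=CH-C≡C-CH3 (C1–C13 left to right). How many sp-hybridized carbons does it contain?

3

C1: sp2
C2: sp ✓
C3: sp2
C4: sp3
C5: sp2
C6: sp2
C7: sp2
C8: sp2
C9: sp2
C10: sp2
C11: sp ✓
C12: sp ✓
C13: sp3
C2, C11, C12 → 3 sp carbons.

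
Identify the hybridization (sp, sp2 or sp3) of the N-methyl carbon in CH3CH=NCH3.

sp^3

The N-methyl carbon has 4 σ bonds: steric number 4 → sp3.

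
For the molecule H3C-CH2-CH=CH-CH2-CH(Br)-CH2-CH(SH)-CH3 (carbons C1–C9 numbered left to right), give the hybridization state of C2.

sp3

C2: 4 σ bonds — 4 electron domains, sp3.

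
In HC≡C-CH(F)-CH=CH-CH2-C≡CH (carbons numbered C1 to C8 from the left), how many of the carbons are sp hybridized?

C1: sp ✓
C2: sp ✓
C3: sp3
C4: sp2
C5: sp2
C6: sp3
C7: sp ✓
C8: sp ✓
C1, C2, C7, C8 → 4 sp carbons.

4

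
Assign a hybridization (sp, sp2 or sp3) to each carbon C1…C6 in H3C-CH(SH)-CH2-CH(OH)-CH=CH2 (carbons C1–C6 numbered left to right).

C1 sp3, C2 sp3, C3 sp3, C4 sp3, C5 sp2, C6 sp2

C1 is sp3: 4 σ bonds, 4 electron-density regions.
C2 carries 4 σ bonds, giving a steric number of 4, so it is sp3.
C3 has 4 σ bonds: steric number 4 → sp3.
C4 is sp3: 4 σ bonds, 4 electron-density regions.
C5: 3 σ bonds, plus one π bond; 3 regions of electron density → sp2.
C6 has 3 σ bonds, plus one π bond: steric number 3 → sp2.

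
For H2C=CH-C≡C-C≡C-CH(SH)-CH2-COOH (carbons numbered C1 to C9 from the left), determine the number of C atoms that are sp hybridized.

4

C1: sp2
C2: sp2
C3: sp ✓
C4: sp ✓
C5: sp ✓
C6: sp ✓
C7: sp3
C8: sp3
C9: sp2
C3, C4, C5, C6 → 4 sp carbons.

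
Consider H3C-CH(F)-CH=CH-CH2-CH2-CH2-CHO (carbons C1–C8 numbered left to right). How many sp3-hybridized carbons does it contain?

C1: sp3 ✓
C2: sp3 ✓
C3: sp2
C4: sp2
C5: sp3 ✓
C6: sp3 ✓
C7: sp3 ✓
C8: sp2
C1, C2, C5, C6, C7 → 5 sp3 carbons.

5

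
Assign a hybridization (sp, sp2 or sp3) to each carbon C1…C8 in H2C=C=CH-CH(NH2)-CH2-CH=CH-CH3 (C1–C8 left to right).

C1 sp2, C2 sp, C3 sp2, C4 sp3, C5 sp3, C6 sp2, C7 sp2, C8 sp3

C1 carries 3 σ bonds, plus one π bond, giving a steric number of 3, so it is sp2.
C2 carries 2 σ bonds, plus two π bonds, giving a steric number of 2, so it is sp.
C3 — 3 σ bonds, plus one π bond. Steric number 3, so sp2.
C4: 4 σ bonds — 4 electron domains, sp3.
C5 is sp3: 4 σ bonds, 4 electron-density regions.
C6 carries 3 σ bonds, plus one π bond, giving a steric number of 3, so it is sp2.
C7 (3 σ bonds, plus one π bond) has steric number 3: sp2.
C8 carries 4 σ bonds, giving a steric number of 4, so it is sp3.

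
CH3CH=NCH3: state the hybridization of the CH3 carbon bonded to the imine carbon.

The CH3 carbon bonded to the imine carbon is sp3: 4 σ bonds, 4 electron-density regions.

sp³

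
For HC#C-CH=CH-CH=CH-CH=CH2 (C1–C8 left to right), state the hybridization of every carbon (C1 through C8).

C1 sp, C2 sp, C3 sp2, C4 sp2, C5 sp2, C6 sp2, C7 sp2, C8 sp2

C1: 2 σ bonds, plus two π bonds; 2 regions of electron density → sp.
C2 carries 2 σ bonds, plus two π bonds, giving a steric number of 2, so it is sp.
C3 (3 σ bonds, plus one π bond) has steric number 3: sp2.
C4 has 3 σ bonds, plus one π bond: steric number 3 → sp2.
C5 has 3 σ bonds, plus one π bond: steric number 3 → sp2.
C6: 3 σ bonds, plus one π bond — 3 electron domains, sp2.
C7: 3 σ bonds, plus one π bond; 3 regions of electron density → sp2.
C8: 3 σ bonds, plus one π bond; 3 regions of electron density → sp2.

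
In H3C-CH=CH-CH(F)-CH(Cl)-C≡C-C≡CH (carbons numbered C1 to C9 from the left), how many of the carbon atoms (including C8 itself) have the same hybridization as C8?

C8 is sp (two π bonds).
C1: sp3
C2: sp2
C3: sp2
C4: sp3
C5: sp3
C6: sp ✓
C7: sp ✓
C8: sp ✓
C9: sp ✓
4 carbons are sp.

4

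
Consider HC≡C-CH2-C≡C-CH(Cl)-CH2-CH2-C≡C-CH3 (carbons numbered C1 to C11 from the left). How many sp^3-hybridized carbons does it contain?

5

C1: sp
C2: sp
C3: sp3 ✓
C4: sp
C5: sp
C6: sp3 ✓
C7: sp3 ✓
C8: sp3 ✓
C9: sp
C10: sp
C11: sp3 ✓
C3, C6, C7, C8, C11 → 5 sp3 carbons.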